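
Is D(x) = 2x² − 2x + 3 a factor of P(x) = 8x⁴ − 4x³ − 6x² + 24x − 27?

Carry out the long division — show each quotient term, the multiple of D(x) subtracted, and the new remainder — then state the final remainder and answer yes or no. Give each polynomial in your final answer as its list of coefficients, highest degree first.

Step 1: lead(8x⁴ − 4x³ − 6x² + 24x − 27) ÷ lead(D) = 8x⁴ ÷ 2x² = 4x². Subtract (4x²)·D = 8x⁴ − 8x³ + 12x². Remainder: 4x³ − 18x² + 24x − 27.
Step 2: lead(4x³ − 18x² + 24x − 27) ÷ lead(D) = 4x³ ÷ 2x² = 2x. Subtract (2x)·D = 4x³ − 4x² + 6x. Remainder: −14x² + 18x − 27.
Step 3: lead(−14x² + 18x − 27) ÷ lead(D) = −14x² ÷ 2x² = −7. Subtract (−7)·D = −14x² + 14x − 21. Remainder: 4x − 6.

R = [4, -6], so D(x) is not a factor of P(x). no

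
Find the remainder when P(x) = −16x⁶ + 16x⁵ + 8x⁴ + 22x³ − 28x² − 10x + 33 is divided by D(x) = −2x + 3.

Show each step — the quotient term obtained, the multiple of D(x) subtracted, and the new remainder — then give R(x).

R(x) = 9

Step 1: lead(−16x⁶ + 16x⁵ + 8x⁴ + 22x³ − 28x² − 10x + 33) ÷ lead(D) = −16x⁶ ÷ −2x = 8x⁵. Subtract (8x⁵)·D = −16x⁶ + 24x⁵. Remainder: −8x⁵ + 8x⁴ + 22x³ − 28x² − 10x + 33.
Step 2: lead(−8x⁵ + 8x⁴ + 22x³ − 28x² − 10x + 33) ÷ lead(D) = −8x⁵ ÷ −2x = 4x⁴. Subtract (4x⁴)·D = −8x⁵ + 12x⁴. Remainder: −4x⁴ + 22x³ − 28x² − 10x + 33.
Step 3: lead(−4x⁴ + 22x³ − 28x² − 10x + 33) ÷ lead(D) = −4x⁴ ÷ −2x = 2x³. Subtract (2x³)·D = −4x⁴ + 6x³. Remainder: 16x³ − 28x² − 10x + 33.
Step 4: lead(16x³ − 28x² − 10x + 33) ÷ lead(D) = 16x³ ÷ −2x = −8x². Subtract (−8x²)·D = 16x³ − 24x². Remainder: −4x² − 10x + 33.
Step 5: lead(−4x² − 10x + 33) ÷ lead(D) = −4x² ÷ −2x = 2x. Subtract (2x)·D = −4x² + 6x. Remainder: −16x + 33.
Step 6: lead(−16x + 33) ÷ lead(D) = −16x ÷ −2x = 8. Subtract (8)·D = −16x + 24. Remainder: 9.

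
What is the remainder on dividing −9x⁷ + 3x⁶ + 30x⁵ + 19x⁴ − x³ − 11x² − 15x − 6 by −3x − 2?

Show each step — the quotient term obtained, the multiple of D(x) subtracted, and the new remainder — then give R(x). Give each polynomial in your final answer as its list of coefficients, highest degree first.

R = [0]

Step 1: lead(−9x⁷ + 3x⁶ + 30x⁵ + 19x⁴ − x³ − 11x² − 15x − 6) ÷ lead(D) = −9x⁷ ÷ −3x = 3x⁶. Subtract (3x⁶)·D = −9x⁷ − 6x⁶. Remainder: 9x⁶ + 30x⁵ + 19x⁴ − x³ − 11x² − 15x − 6.
Step 2: lead(9x⁶ + 30x⁵ + 19x⁴ − x³ − 11x² − 15x − 6) ÷ lead(D) = 9x⁶ ÷ −3x = −3x⁵. Subtract (−3x⁵)·D = 9x⁶ + 6x⁵. Remainder: 24x⁵ + 19x⁴ − x³ − 11x² − 15x − 6.
Step 3: lead(24x⁵ + 19x⁴ − x³ − 11x² − 15x − 6) ÷ lead(D) = 24x⁵ ÷ −3x = −8x⁴. Subtract (−8x⁴)·D = 24x⁵ + 16x⁴. Remainder: 3x⁴ − x³ − 11x² − 15x − 6.
Step 4: lead(3x⁴ − x³ − 11x² − 15x − 6) ÷ lead(D) = 3x⁴ ÷ −3x = −x³. Subtract (−x³)·D = 3x⁴ + 2x³. Remainder: −3x³ − 11x² − 15x − 6.
Step 5: lead(−3x³ − 11x² − 15x − 6) ÷ lead(D) = −3x³ ÷ −3x = x². Subtract (x²)·D = −3x³ − 2x². Remainder: −9x² − 15x − 6.
Step 6: lead(−9x² − 15x − 6) ÷ lead(D) = −9x² ÷ −3x = 3x. Subtract (3x)·D = −9x² − 6x. Remainder: −9x − 6.
Step 7: lead(−9x − 6) ÷ lead(D) = −9x ÷ −3x = 3. Subtract (3)·D = −9x − 6. Remainder: 0.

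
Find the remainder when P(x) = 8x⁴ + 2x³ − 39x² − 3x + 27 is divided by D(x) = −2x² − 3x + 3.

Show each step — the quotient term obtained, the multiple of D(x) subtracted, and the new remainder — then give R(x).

Step 1: lead(8x⁴ + 2x³ − 39x² − 3x + 27) ÷ lead(D) = 8x⁴ ÷ −2x² = −4x². Subtract (−4x²)·D = 8x⁴ + 12x³ − 12x². Remainder: −10x³ − 27x² − 3x + 27.
Step 2: lead(−10x³ − 27x² − 3x + 27) ÷ lead(D) = −10x³ ÷ −2x² = 5x. Subtract (5x)·D = −10x³ − 15x² + 15x. Remainder: −12x² − 18x + 27.
Step 3: lead(−12x² − 18x + 27) ÷ lead(D) = −12x² ÷ −2x² = 6. Subtract (6)·D = −12x² − 18x + 18. Remainder: 9.

R(x) = 9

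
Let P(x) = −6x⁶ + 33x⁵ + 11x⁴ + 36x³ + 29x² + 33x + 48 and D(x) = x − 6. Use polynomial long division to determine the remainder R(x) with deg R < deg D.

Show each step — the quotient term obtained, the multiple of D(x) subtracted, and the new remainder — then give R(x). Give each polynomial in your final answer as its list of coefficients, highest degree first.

R = [-6]

Step 1: lead(−6x⁶ + 33x⁵ + 11x⁴ + 36x³ + 29x² + 33x + 48) ÷ lead(D) = −6x⁶ ÷ x = −6x⁵. Subtract (−6x⁵)·D = −6x⁶ + 36x⁵. Remainder: −3x⁵ + 11x⁴ + 36x³ + 29x² + 33x + 48.
Step 2: lead(−3x⁵ + 11x⁴ + 36x³ + 29x² + 33x + 48) ÷ lead(D) = −3x⁵ ÷ x = −3x⁴. Subtract (−3x⁴)·D = −3x⁵ + 18x⁴. Remainder: −7x⁴ + 36x³ + 29x² + 33x + 48.
Step 3: lead(−7x⁴ + 36x³ + 29x² + 33x + 48) ÷ lead(D) = −7x⁴ ÷ x = −7x³. Subtract (−7x³)·D = −7x⁴ + 42x³. Remainder: −6x³ + 29x² + 33x + 48.
Step 4: lead(−6x³ + 29x² + 33x + 48) ÷ lead(D) = −6x³ ÷ x = −6x². Subtract (−6x²)·D = −6x³ + 36x². Remainder: −7x² + 33x + 48.
Step 5: lead(−7x² + 33x + 48) ÷ lead(D) = −7x² ÷ x = −7x. Subtract (−7x)·D = −7x² + 42x. Remainder: −9x + 48.
Step 6: lead(−9x + 48) ÷ lead(D) = −9x ÷ x = −9. Subtract (−9)·D = −9x + 54. Remainder: −6.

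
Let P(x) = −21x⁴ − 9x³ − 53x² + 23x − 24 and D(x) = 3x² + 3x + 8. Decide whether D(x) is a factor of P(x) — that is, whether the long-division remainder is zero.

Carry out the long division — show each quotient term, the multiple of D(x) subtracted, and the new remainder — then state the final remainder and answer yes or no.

R(x) = 0, so D(x) is a factor of P(x). yes

Step 1: lead(−21x⁴ − 9x³ − 53x² + 23x − 24) ÷ lead(D) = −21x⁴ ÷ 3x² = −7x². Subtract (−7x²)·D = −21x⁴ − 21x³ − 56x². Remainder: 12x³ + 3x² + 23x − 24.
Step 2: lead(12x³ + 3x² + 23x − 24) ÷ lead(D) = 12x³ ÷ 3x² = 4x. Subtract (4x)·D = 12x³ + 12x² + 32x. Remainder: −9x² − 9x − 24.
Step 3: lead(−9x² − 9x − 24) ÷ lead(D) = −9x² ÷ 3x² = −3. Subtract (−3)·D = −9x² − 9x − 24. Remainder: 0.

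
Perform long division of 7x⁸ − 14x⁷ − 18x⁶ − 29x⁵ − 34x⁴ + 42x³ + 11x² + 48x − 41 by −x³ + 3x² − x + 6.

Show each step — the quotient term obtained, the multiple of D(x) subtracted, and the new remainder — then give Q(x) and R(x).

Q(x) = −7x⁵ − 7x⁴ + 4x³ + 6x² + 6x − 6; R(x) = −x² + 6x − 5

Step 1: lead(7x⁸ − 14x⁷ − 18x⁶ − 29x⁵ − 34x⁴ + 42x³ + 11x² + 48x − 41) ÷ lead(D) = 7x⁸ ÷ −x³ = −7x⁵. Subtract (−7x⁵)·D = 7x⁸ − 21x⁷ + 7x⁶ − 42x⁵. Remainder: 7x⁷ − 25x⁶ + 13x⁵ − 34x⁴ + 42x³ + 11x² + 48x − 41.
Step 2: lead(7x⁷ − 25x⁶ + 13x⁵ − 34x⁴ + 42x³ + 11x² + 48x − 41) ÷ lead(D) = 7x⁷ ÷ −x³ = −7x⁴. Subtract (−7x⁴)·D = 7x⁷ − 21x⁶ + 7x⁵ − 42x⁴. Remainder: −4x⁶ + 6x⁵ + 8x⁴ + 42x³ + 11x² + 48x − 41.
Step 3: lead(−4x⁶ + 6x⁵ + 8x⁴ + 42x³ + 11x² + 48x − 41) ÷ lead(D) = −4x⁶ ÷ −x³ = 4x³. Subtract (4x³)·D = −4x⁶ + 12x⁵ − 4x⁴ + 24x³. Remainder: −6x⁵ + 12x⁴ + 18x³ + 11x² + 48x − 41.
Step 4: lead(−6x⁵ + 12x⁴ + 18x³ + 11x² + 48x − 41) ÷ lead(D) = −6x⁵ ÷ −x³ = 6x². Subtract (6x²)·D = −6x⁵ + 18x⁴ − 6x³ + 36x². Remainder: −6x⁴ + 24x³ − 25x² + 48x − 41.
Step 5: lead(−6x⁴ + 24x³ − 25x² + 48x − 41) ÷ lead(D) = −6x⁴ ÷ −x³ = 6x. Subtract (6x)·D = −6x⁴ + 18x³ − 6x² + 36x. Remainder: 6x³ − 19x² + 12x − 41.
Step 6: lead(6x³ − 19x² + 12x − 41) ÷ lead(D) = 6x³ ÷ −x³ = −6. Subtract (−6)·D = 6x³ − 18x² + 6x − 36. Remainder: −x² + 6x − 5.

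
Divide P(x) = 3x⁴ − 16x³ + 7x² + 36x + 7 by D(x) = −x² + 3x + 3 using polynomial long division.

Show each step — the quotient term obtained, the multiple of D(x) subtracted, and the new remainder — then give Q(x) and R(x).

Step 1: lead(3x⁴ − 16x³ + 7x² + 36x + 7) ÷ lead(D) = 3x⁴ ÷ −x² = −3x². Subtract (−3x²)·D = 3x⁴ − 9x³ − 9x². Remainder: −7x³ + 16x² + 36x + 7.
Step 2: lead(−7x³ + 16x² + 36x + 7) ÷ lead(D) = −7x³ ÷ −x² = 7x. Subtract (7x)·D = −7x³ + 21x² + 21x. Remainder: −5x² + 15x + 7.
Step 3: lead(−5x² + 15x + 7) ÷ lead(D) = −5x² ÷ −x² = 5. Subtract (5)·D = −5x² + 15x + 15. Remainder: −8.

Q(x) = −3x² + 7x + 5; R(x) = −8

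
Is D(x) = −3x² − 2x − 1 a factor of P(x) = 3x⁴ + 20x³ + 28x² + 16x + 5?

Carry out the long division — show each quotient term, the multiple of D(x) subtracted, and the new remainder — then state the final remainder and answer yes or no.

Step 1: lead(3x⁴ + 20x³ + 28x² + 16x + 5) ÷ lead(D) = 3x⁴ ÷ −3x² = −x². Subtract (−x²)·D = 3x⁴ + 2x³ + x². Remainder: 18x³ + 27x² + 16x + 5.
Step 2: lead(18x³ + 27x² + 16x + 5) ÷ lead(D) = 18x³ ÷ −3x² = −6x. Subtract (−6x)·D = 18x³ + 12x² + 6x. Remainder: 15x² + 10x + 5.
Step 3: lead(15x² + 10x + 5) ÷ lead(D) = 15x² ÷ −3x² = −5. Subtract (−5)·D = 15x² + 10x + 5. Remainder: 0.

R(x) = 0, so D(x) is a factor of P(x). yes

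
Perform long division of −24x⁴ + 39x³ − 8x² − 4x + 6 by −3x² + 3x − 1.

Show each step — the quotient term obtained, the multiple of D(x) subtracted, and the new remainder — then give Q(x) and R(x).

Step 1: lead(−24x⁴ + 39x³ − 8x² − 4x + 6) ÷ lead(D) = −24x⁴ ÷ −3x² = 8x². Subtract (8x²)·D = −24x⁴ + 24x³ − 8x². Remainder: 15x³ − 4x + 6.
Step 2: lead(15x³ − 4x + 6) ÷ lead(D) = 15x³ ÷ −3x² = −5x. Subtract (−5x)·D = 15x³ − 15x² + 5x. Remainder: 15x² − 9x + 6.
Step 3: lead(15x² − 9x + 6) ÷ lead(D) = 15x² ÷ −3x² = −5. Subtract (−5)·D = 15x² − 15x + 5. Remainder: 6x + 1.

Q(x) = 8x² − 5x − 5; R(x) = 6x + 1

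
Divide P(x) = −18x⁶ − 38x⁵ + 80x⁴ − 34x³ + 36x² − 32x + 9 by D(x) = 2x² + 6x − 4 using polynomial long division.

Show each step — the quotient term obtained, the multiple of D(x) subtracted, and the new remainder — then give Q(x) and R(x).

Q(x) = −9x⁴ + 8x³ − 2x² + 5x − 1; R(x) = −6x + 5

Step 1: lead(−18x⁶ − 38x⁵ + 80x⁴ − 34x³ + 36x² − 32x + 9) ÷ lead(D) = −18x⁶ ÷ 2x² = −9x⁴. Subtract (−9x⁴)·D = −18x⁶ − 54x⁵ + 36x⁴. Remainder: 16x⁵ + 44x⁴ − 34x³ + 36x² − 32x + 9.
Step 2: lead(16x⁵ + 44x⁴ − 34x³ + 36x² − 32x + 9) ÷ lead(D) = 16x⁵ ÷ 2x² = 8x³. Subtract (8x³)·D = 16x⁵ + 48x⁴ − 32x³. Remainder: −4x⁴ − 2x³ + 36x² − 32x + 9.
Step 3: lead(−4x⁴ − 2x³ + 36x² − 32x + 9) ÷ lead(D) = −4x⁴ ÷ 2x² = −2x². Subtract (−2x²)·D = −4x⁴ − 12x³ + 8x². Remainder: 10x³ + 28x² − 32x + 9.
Step 4: lead(10x³ + 28x² − 32x + 9) ÷ lead(D) = 10x³ ÷ 2x² = 5x. Subtract (5x)·D = 10x³ + 30x² − 20x. Remainder: −2x² − 12x + 9.
Step 5: lead(−2x² − 12x + 9) ÷ lead(D) = −2x² ÷ 2x² = −1. Subtract (−1)·D = −2x² − 6x + 4. Remainder: −6x + 5.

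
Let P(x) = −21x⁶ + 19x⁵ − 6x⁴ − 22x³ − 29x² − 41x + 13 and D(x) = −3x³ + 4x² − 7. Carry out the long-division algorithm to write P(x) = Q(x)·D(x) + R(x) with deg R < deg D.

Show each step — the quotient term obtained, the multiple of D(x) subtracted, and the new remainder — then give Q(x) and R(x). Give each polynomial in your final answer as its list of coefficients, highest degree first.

Q = [7, 3, 6, -1]; R = [-4, 1, 6]

Step 1: lead(−21x⁶ + 19x⁵ − 6x⁴ − 22x³ − 29x² − 41x + 13) ÷ lead(D) = −21x⁶ ÷ −3x³ = 7x³. Subtract (7x³)·D = −21x⁶ + 28x⁵ − 49x³. Remainder: −9x⁵ − 6x⁴ + 27x³ − 29x² − 41x + 13.
Step 2: lead(−9x⁵ − 6x⁴ + 27x³ − 29x² − 41x + 13) ÷ lead(D) = −9x⁵ ÷ −3x³ = 3x². Subtract (3x²)·D = −9x⁵ + 12x⁴ − 21x². Remainder: −18x⁴ + 27x³ − 8x² − 41x + 13.
Step 3: lead(−18x⁴ + 27x³ − 8x² − 41x + 13) ÷ lead(D) = −18x⁴ ÷ −3x³ = 6x. Subtract (6x)·D = −18x⁴ + 24x³ − 42x. Remainder: 3x³ − 8x² + x + 13.
Step 4: lead(3x³ − 8x² + x + 13) ÷ lead(D) = 3x³ ÷ −3x³ = −1. Subtract (−1)·D = 3x³ − 4x² + 7. Remainder: −4x² + x + 6.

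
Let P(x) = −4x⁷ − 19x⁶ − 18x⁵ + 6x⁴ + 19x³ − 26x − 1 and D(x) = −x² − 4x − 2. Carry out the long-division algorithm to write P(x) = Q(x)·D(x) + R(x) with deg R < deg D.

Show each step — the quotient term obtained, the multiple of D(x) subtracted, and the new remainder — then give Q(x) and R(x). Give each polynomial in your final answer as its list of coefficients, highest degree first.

Step 1: lead(−4x⁷ − 19x⁶ − 18x⁵ + 6x⁴ + 19x³ − 26x − 1) ÷ lead(D) = −4x⁷ ÷ −x² = 4x⁵. Subtract (4x⁵)·D = −4x⁷ − 16x⁶ − 8x⁵. Remainder: −3x⁶ − 10x⁵ + 6x⁴ + 19x³ − 26x − 1.
Step 2: lead(−3x⁶ − 10x⁵ + 6x⁴ + 19x³ − 26x − 1) ÷ lead(D) = −3x⁶ ÷ −x² = 3x⁴. Subtract (3x⁴)·D = −3x⁶ − 12x⁵ − 6x⁴. Remainder: 2x⁵ + 12x⁴ + 19x³ − 26x − 1.
Step 3: lead(2x⁵ + 12x⁴ + 19x³ − 26x − 1) ÷ lead(D) = 2x⁵ ÷ −x² = −2x³. Subtract (−2x³)·D = 2x⁵ + 8x⁴ + 4x³. Remainder: 4x⁴ + 15x³ − 26x − 1.
Step 4: lead(4x⁴ + 15x³ − 26x − 1) ÷ lead(D) = 4x⁴ ÷ −x² = −4x². Subtract (−4x²)·D = 4x⁴ + 16x³ + 8x². Remainder: −x³ − 8x² − 26x − 1.
Step 5: lead(−x³ − 8x² − 26x − 1) ÷ lead(D) = −x³ ÷ −x² = x. Subtract (x)·D = −x³ − 4x² − 2x. Remainder: −4x² − 24x − 1.
Step 6: lead(−4x² − 24x − 1) ÷ lead(D) = −4x² ÷ −x² = 4. Subtract (4)·D = −4x² − 16x − 8. Remainder: −8x + 7.

Q = [4, 3, -2, -4, 1, 4]; R = [-8, 7]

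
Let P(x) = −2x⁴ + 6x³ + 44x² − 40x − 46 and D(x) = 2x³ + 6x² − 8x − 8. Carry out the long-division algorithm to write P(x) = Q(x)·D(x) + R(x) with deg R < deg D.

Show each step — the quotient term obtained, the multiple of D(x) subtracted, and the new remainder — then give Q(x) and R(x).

Step 1: lead(−2x⁴ + 6x³ + 44x² − 40x − 46) ÷ lead(D) = −2x⁴ ÷ 2x³ = −x. Subtract (−x)·D = −2x⁴ − 6x³ + 8x² + 8x. Remainder: 12x³ + 36x² − 48x − 46.
Step 2: lead(12x³ + 36x² − 48x − 46) ÷ lead(D) = 12x³ ÷ 2x³ = 6. Subtract (6)·D = 12x³ + 36x² − 48x − 48. Remainder: 2.

Q(x) = −x + 6; R(x) = 2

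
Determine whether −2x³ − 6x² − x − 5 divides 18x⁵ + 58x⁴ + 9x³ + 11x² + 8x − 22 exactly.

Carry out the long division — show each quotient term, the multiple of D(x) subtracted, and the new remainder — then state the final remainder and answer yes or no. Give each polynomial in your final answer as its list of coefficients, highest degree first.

Step 1: lead(18x⁵ + 58x⁴ + 9x³ + 11x² + 8x − 22) ÷ lead(D) = 18x⁵ ÷ −2x³ = −9x². Subtract (−9x²)·D = 18x⁵ + 54x⁴ + 9x³ + 45x². Remainder: 4x⁴ − 34x² + 8x − 22.
Step 2: lead(4x⁴ − 34x² + 8x − 22) ÷ lead(D) = 4x⁴ ÷ −2x³ = −2x. Subtract (−2x)·D = 4x⁴ + 12x³ + 2x² + 10x. Remainder: −12x³ − 36x² − 2x − 22.
Step 3: lead(−12x³ − 36x² − 2x − 22) ÷ lead(D) = −12x³ ÷ −2x³ = 6. Subtract (6)·D = −12x³ − 36x² − 6x − 30. Remainder: 4x + 8.

R = [4, 8], so D(x) is not a factor of P(x). no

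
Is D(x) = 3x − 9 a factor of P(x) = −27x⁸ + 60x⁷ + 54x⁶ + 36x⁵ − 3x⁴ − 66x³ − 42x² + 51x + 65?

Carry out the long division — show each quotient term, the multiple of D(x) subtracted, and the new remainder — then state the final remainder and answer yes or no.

Step 1: lead(−27x⁸ + 60x⁷ + 54x⁶ + 36x⁵ − 3x⁴ − 66x³ − 42x² + 51x + 65) ÷ lead(D) = −27x⁸ ÷ 3x = −9x⁷. Subtract (−9x⁷)·D = −27x⁸ + 81x⁷. Remainder: −21x⁷ + 54x⁶ + 36x⁵ − 3x⁴ − 66x³ − 42x² + 51x + 65.
Step 2: lead(−21x⁷ + 54x⁶ + 36x⁵ − 3x⁴ − 66x³ − 42x² + 51x + 65) ÷ lead(D) = −21x⁷ ÷ 3x = −7x⁶. Subtract (−7x⁶)·D = −21x⁷ + 63x⁶. Remainder: −9x⁶ + 36x⁵ − 3x⁴ − 66x³ − 42x² + 51x + 65.
Step 3: lead(−9x⁶ + 36x⁵ − 3x⁴ − 66x³ − 42x² + 51x + 65) ÷ lead(D) = −9x⁶ ÷ 3x = −3x⁵. Subtract (−3x⁵)·D = −9x⁶ + 27x⁵. Remainder: 9x⁵ − 3x⁴ − 66x³ − 42x² + 51x + 65.
Step 4: lead(9x⁵ − 3x⁴ − 66x³ − 42x² + 51x + 65) ÷ lead(D) = 9x⁵ ÷ 3x = 3x⁴. Subtract (3x⁴)·D = 9x⁵ − 27x⁴. Remainder: 24x⁴ − 66x³ − 42x² + 51x + 65.
Step 5: lead(24x⁴ − 66x³ − 42x² + 51x + 65) ÷ lead(D) = 24x⁴ ÷ 3x = 8x³. Subtract (8x³)·D = 24x⁴ − 72x³. Remainder: 6x³ − 42x² + 51x + 65.
Step 6: lead(6x³ − 42x² + 51x + 65) ÷ lead(D) = 6x³ ÷ 3x = 2x². Subtract (2x²)·D = 6x³ − 18x². Remainder: −24x² + 51x + 65.
Step 7: lead(−24x² + 51x + 65) ÷ lead(D) = −24x² ÷ 3x = −8x. Subtract (−8x)·D = −24x² + 72x. Remainder: −21x + 65.
Step 8: lead(−21x + 65) ÷ lead(D) = −21x ÷ 3x = −7. Subtract (−7)·D = −21x + 63. Remainder: 2.

R(x) = 2, so D(x) is not a factor of P(x). no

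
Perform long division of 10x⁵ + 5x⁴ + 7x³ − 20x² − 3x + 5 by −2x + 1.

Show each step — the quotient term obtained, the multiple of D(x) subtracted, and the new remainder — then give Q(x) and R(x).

Q(x) = −5x⁴ − 5x³ − 6x² + 7x + 5; R(x) = 0

Step 1: lead(10x⁵ + 5x⁴ + 7x³ − 20x² − 3x + 5) ÷ lead(D) = 10x⁵ ÷ −2x = −5x⁴. Subtract (−5x⁴)·D = 10x⁵ − 5x⁴. Remainder: 10x⁴ + 7x³ − 20x² − 3x + 5.
Step 2: lead(10x⁴ + 7x³ − 20x² − 3x + 5) ÷ lead(D) = 10x⁴ ÷ −2x = −5x³. Subtract (−5x³)·D = 10x⁴ − 5x³. Remainder: 12x³ − 20x² − 3x + 5.
Step 3: lead(12x³ − 20x² − 3x + 5) ÷ lead(D) = 12x³ ÷ −2x = −6x². Subtract (−6x²)·D = 12x³ − 6x². Remainder: −14x² − 3x + 5.
Step 4: lead(−14x² − 3x + 5) ÷ lead(D) = −14x² ÷ −2x = 7x. Subtract (7x)·D = −14x² + 7x. Remainder: −10x + 5.
Step 5: lead(−10x + 5) ÷ lead(D) = −10x ÷ −2x = 5. Subtract (5)·D = −10x + 5. Remainder: 0.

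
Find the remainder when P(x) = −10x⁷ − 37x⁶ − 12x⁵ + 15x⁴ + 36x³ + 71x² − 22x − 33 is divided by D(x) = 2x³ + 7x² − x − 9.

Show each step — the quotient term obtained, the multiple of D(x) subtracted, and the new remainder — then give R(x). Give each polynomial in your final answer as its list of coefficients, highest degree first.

R = [3]

Step 1: lead(−10x⁷ − 37x⁶ − 12x⁵ + 15x⁴ + 36x³ + 71x² − 22x − 33) ÷ lead(D) = −10x⁷ ÷ 2x³ = −5x⁴. Subtract (−5x⁴)·D = −10x⁷ − 35x⁶ + 5x⁵ + 45x⁴. Remainder: −2x⁶ − 17x⁵ − 30x⁴ + 36x³ + 71x² − 22x − 33.
Step 2: lead(−2x⁶ − 17x⁵ − 30x⁴ + 36x³ + 71x² − 22x − 33) ÷ lead(D) = −2x⁶ ÷ 2x³ = −x³. Subtract (−x³)·D = −2x⁶ − 7x⁵ + x⁴ + 9x³. Remainder: −10x⁵ − 31x⁴ + 27x³ + 71x² − 22x − 33.
Step 3: lead(−10x⁵ − 31x⁴ + 27x³ + 71x² − 22x − 33) ÷ lead(D) = −10x⁵ ÷ 2x³ = −5x². Subtract (−5x²)·D = −10x⁵ − 35x⁴ + 5x³ + 45x². Remainder: 4x⁴ + 22x³ + 26x² − 22x − 33.
Step 4: lead(4x⁴ + 22x³ + 26x² − 22x − 33) ÷ lead(D) = 4x⁴ ÷ 2x³ = 2x. Subtract (2x)·D = 4x⁴ + 14x³ − 2x² − 18x. Remainder: 8x³ + 28x² − 4x − 33.
Step 5: lead(8x³ + 28x² − 4x − 33) ÷ lead(D) = 8x³ ÷ 2x³ = 4. Subtract (4)·D = 8x³ + 28x² − 4x − 36. Remainder: 3.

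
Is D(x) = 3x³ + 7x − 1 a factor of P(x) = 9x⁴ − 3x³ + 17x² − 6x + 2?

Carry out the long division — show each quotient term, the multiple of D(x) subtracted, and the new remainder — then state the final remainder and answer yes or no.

Step 1: lead(9x⁴ − 3x³ + 17x² − 6x + 2) ÷ lead(D) = 9x⁴ ÷ 3x³ = 3x. Subtract (3x)·D = 9x⁴ + 21x² − 3x. Remainder: −3x³ − 4x² − 3x + 2.
Step 2: lead(−3x³ − 4x² − 3x + 2) ÷ lead(D) = −3x³ ÷ 3x³ = −1. Subtract (−1)·D = −3x³ − 7x + 1. Remainder: −4x² + 4x + 1.

R(x) = −4x² + 4x + 1, so D(x) is not a factor of P(x). no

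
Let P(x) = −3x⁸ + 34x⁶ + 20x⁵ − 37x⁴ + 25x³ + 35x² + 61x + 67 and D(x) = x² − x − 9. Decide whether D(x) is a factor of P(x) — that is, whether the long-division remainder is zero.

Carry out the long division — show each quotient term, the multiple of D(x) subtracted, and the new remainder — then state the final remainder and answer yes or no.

R(x) = 4, so D(x) is not a factor of P(x). no

Step 1: lead(−3x⁸ + 34x⁶ + 20x⁵ − 37x⁴ + 25x³ + 35x² + 61x + 67) ÷ lead(D) = −3x⁸ ÷ x² = −3x⁶. Subtract (−3x⁶)·D = −3x⁸ + 3x⁷ + 27x⁶. Remainder: −3x⁷ + 7x⁶ + 20x⁵ − 37x⁴ + 25x³ + 35x² + 61x + 67.
Step 2: lead(−3x⁷ + 7x⁶ + 20x⁵ − 37x⁴ + 25x³ + 35x² + 61x + 67) ÷ lead(D) = −3x⁷ ÷ x² = −3x⁵. Subtract (−3x⁵)·D = −3x⁷ + 3x⁶ + 27x⁵. Remainder: 4x⁶ − 7x⁵ − 37x⁴ + 25x³ + 35x² + 61x + 67.
Step 3: lead(4x⁶ − 7x⁵ − 37x⁴ + 25x³ + 35x² + 61x + 67) ÷ lead(D) = 4x⁶ ÷ x² = 4x⁴. Subtract (4x⁴)·D = 4x⁶ − 4x⁵ − 36x⁴. Remainder: −3x⁵ − x⁴ + 25x³ + 35x² + 61x + 67.
Step 4: lead(−3x⁵ − x⁴ + 25x³ + 35x² + 61x + 67) ÷ lead(D) = −3x⁵ ÷ x² = −3x³. Subtract (−3x³)·D = −3x⁵ + 3x⁴ + 27x³. Remainder: −4x⁴ − 2x³ + 35x² + 61x + 67.
Step 5: lead(−4x⁴ − 2x³ + 35x² + 61x + 67) ÷ lead(D) = −4x⁴ ÷ x² = −4x². Subtract (−4x²)·D = −4x⁴ + 4x³ + 36x². Remainder: −6x³ − x² + 61x + 67.
Step 6: lead(−6x³ − x² + 61x + 67) ÷ lead(D) = −6x³ ÷ x² = −6x. Subtract (−6x)·D = −6x³ + 6x² + 54x. Remainder: −7x² + 7x + 67.
Step 7: lead(−7x² + 7x + 67) ÷ lead(D) = −7x² ÷ x² = −7. Subtract (−7)·D = −7x² + 7x + 63. Remainder: 4.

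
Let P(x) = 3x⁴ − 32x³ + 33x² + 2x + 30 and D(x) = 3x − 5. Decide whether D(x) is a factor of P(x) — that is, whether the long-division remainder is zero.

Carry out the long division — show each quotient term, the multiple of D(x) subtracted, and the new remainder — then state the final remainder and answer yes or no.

Step 1: lead(3x⁴ − 32x³ + 33x² + 2x + 30) ÷ lead(D) = 3x⁴ ÷ 3x = x³. Subtract (x³)·D = 3x⁴ − 5x³. Remainder: −27x³ + 33x² + 2x + 30.
Step 2: lead(−27x³ + 33x² + 2x + 30) ÷ lead(D) = −27x³ ÷ 3x = −9x². Subtract (−9x²)·D = −27x³ + 45x². Remainder: −12x² + 2x + 30.
Step 3: lead(−12x² + 2x + 30) ÷ lead(D) = −12x² ÷ 3x = −4x. Subtract (−4x)·D = −12x² + 20x. Remainder: −18x + 30.
Step 4: lead(−18x + 30) ÷ lead(D) = −18x ÷ 3x = −6. Subtract (−6)·D = −18x + 30. Remainder: 0.

R(x) = 0, so D(x) is a factor of P(x). yes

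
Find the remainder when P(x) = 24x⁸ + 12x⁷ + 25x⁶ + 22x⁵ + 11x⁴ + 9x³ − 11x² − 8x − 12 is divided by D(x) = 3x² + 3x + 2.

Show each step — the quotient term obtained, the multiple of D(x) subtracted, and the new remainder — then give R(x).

Step 1: lead(24x⁸ + 12x⁷ + 25x⁶ + 22x⁵ + 11x⁴ + 9x³ − 11x² − 8x − 12) ÷ lead(D) = 24x⁸ ÷ 3x² = 8x⁶. Subtract (8x⁶)·D = 24x⁸ + 24x⁷ + 16x⁶. Remainder: −12x⁷ + 9x⁶ + 22x⁵ + 11x⁴ + 9x³ − 11x² − 8x − 12.
Step 2: lead(−12x⁷ + 9x⁶ + 22x⁵ + 11x⁴ + 9x³ − 11x² − 8x − 12) ÷ lead(D) = −12x⁷ ÷ 3x² = −4x⁵. Subtract (−4x⁵)·D = −12x⁷ − 12x⁶ − 8x⁵. Remainder: 21x⁶ + 30x⁵ + 11x⁴ + 9x³ − 11x² − 8x − 12.
Step 3: lead(21x⁶ + 30x⁵ + 11x⁴ + 9x³ − 11x² − 8x − 12) ÷ lead(D) = 21x⁶ ÷ 3x² = 7x⁴. Subtract (7x⁴)·D = 21x⁶ + 21x⁵ + 14x⁴. Remainder: 9x⁵ − 3x⁴ + 9x³ − 11x² − 8x − 12.
Step 4: lead(9x⁵ − 3x⁴ + 9x³ − 11x² − 8x − 12) ÷ lead(D) = 9x⁵ ÷ 3x² = 3x³. Subtract (3x³)·D = 9x⁵ + 9x⁴ + 6x³. Remainder: −12x⁴ + 3x³ − 11x² − 8x − 12.
Step 5: lead(−12x⁴ + 3x³ − 11x² − 8x − 12) ÷ lead(D) = −12x⁴ ÷ 3x² = −4x². Subtract (−4x²)·D = −12x⁴ − 12x³ − 8x². Remainder: 15x³ − 3x² − 8x − 12.
Step 6: lead(15x³ − 3x² − 8x − 12) ÷ lead(D) = 15x³ ÷ 3x² = 5x. Subtract (5x)·D = 15x³ + 15x² + 10x. Remainder: −18x² − 18x − 12.
Step 7: lead(−18x² − 18x − 12) ÷ lead(D) = −18x² ÷ 3x² = −6. Subtract (−6)·D = −18x² − 18x − 12. Remainder: 0.

R(x) = 0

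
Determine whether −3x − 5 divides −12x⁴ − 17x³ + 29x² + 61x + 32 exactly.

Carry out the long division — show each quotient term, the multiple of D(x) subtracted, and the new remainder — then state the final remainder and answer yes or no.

Step 1: lead(−12x⁴ − 17x³ + 29x² + 61x + 32) ÷ lead(D) = −12x⁴ ÷ −3x = 4x³. Subtract (4x³)·D = −12x⁴ − 20x³. Remainder: 3x³ + 29x² + 61x + 32.
Step 2: lead(3x³ + 29x² + 61x + 32) ÷ lead(D) = 3x³ ÷ −3x = −x². Subtract (−x²)·D = 3x³ + 5x². Remainder: 24x² + 61x + 32.
Step 3: lead(24x² + 61x + 32) ÷ lead(D) = 24x² ÷ −3x = −8x. Subtract (−8x)·D = 24x² + 40x. Remainder: 21x + 32.
Step 4: lead(21x + 32) ÷ lead(D) = 21x ÷ −3x = −7. Subtract (−7)·D = 21x + 35. Remainder: −3.

R(x) = −3, so D(x) is not a factor of P(x). no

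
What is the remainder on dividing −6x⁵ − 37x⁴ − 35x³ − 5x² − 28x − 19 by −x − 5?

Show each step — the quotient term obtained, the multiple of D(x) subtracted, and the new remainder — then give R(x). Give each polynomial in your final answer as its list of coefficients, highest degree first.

Step 1: lead(−6x⁵ − 37x⁴ − 35x³ − 5x² − 28x − 19) ÷ lead(D) = −6x⁵ ÷ −x = 6x⁴. Subtract (6x⁴)·D = −6x⁵ − 30x⁴. Remainder: −7x⁴ − 35x³ − 5x² − 28x − 19.
Step 2: lead(−7x⁴ − 35x³ − 5x² − 28x − 19) ÷ lead(D) = −7x⁴ ÷ −x = 7x³. Subtract (7x³)·D = −7x⁴ − 35x³. Remainder: −5x² − 28x − 19.
Step 3: lead(−5x² − 28x − 19) ÷ lead(D) = −5x² ÷ −x = 5x. Subtract (5x)·D = −5x² − 25x. Remainder: −3x − 19.
Step 4: lead(−3x − 19) ÷ lead(D) = −3x ÷ −x = 3. Subtract (3)·D = −3x − 15. Remainder: −4.

R = [-4]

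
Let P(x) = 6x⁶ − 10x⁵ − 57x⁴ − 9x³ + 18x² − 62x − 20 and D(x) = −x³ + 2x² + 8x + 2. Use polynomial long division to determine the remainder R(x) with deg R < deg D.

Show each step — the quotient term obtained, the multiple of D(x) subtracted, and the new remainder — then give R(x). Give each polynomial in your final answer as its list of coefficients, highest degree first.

R = [-2]

Step 1: lead(6x⁶ − 10x⁵ − 57x⁴ − 9x³ + 18x² − 62x − 20) ÷ lead(D) = 6x⁶ ÷ −x³ = −6x³. Subtract (−6x³)·D = 6x⁶ − 12x⁵ − 48x⁴ − 12x³. Remainder: 2x⁵ − 9x⁴ + 3x³ + 18x² − 62x − 20.
Step 2: lead(2x⁵ − 9x⁴ + 3x³ + 18x² − 62x − 20) ÷ lead(D) = 2x⁵ ÷ −x³ = −2x². Subtract (−2x²)·D = 2x⁵ − 4x⁴ − 16x³ − 4x². Remainder: −5x⁴ + 19x³ + 22x² − 62x − 20.
Step 3: lead(−5x⁴ + 19x³ + 22x² − 62x − 20) ÷ lead(D) = −5x⁴ ÷ −x³ = 5x. Subtract (5x)·D = −5x⁴ + 10x³ + 40x² + 10x. Remainder: 9x³ − 18x² − 72x − 20.
Step 4: lead(9x³ − 18x² − 72x − 20) ÷ lead(D) = 9x³ ÷ −x³ = −9. Subtract (−9)·D = 9x³ − 18x² − 72x − 18. Remainder: −2.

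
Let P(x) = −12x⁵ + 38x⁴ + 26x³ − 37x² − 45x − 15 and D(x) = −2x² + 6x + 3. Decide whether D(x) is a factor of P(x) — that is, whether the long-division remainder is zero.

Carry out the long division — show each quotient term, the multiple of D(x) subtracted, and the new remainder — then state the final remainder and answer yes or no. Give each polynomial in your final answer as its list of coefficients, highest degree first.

Step 1: lead(−12x⁵ + 38x⁴ + 26x³ − 37x² − 45x − 15) ÷ lead(D) = −12x⁵ ÷ −2x² = 6x³. Subtract (6x³)·D = −12x⁵ + 36x⁴ + 18x³. Remainder: 2x⁴ + 8x³ − 37x² − 45x − 15.
Step 2: lead(2x⁴ + 8x³ − 37x² − 45x − 15) ÷ lead(D) = 2x⁴ ÷ −2x² = −x². Subtract (−x²)·D = 2x⁴ − 6x³ − 3x². Remainder: 14x³ − 34x² − 45x − 15.
Step 3: lead(14x³ − 34x² − 45x − 15) ÷ lead(D) = 14x³ ÷ −2x² = −7x. Subtract (−7x)·D = 14x³ − 42x² − 21x. Remainder: 8x² − 24x − 15.
Step 4: lead(8x² − 24x − 15) ÷ lead(D) = 8x² ÷ −2x² = −4. Subtract (−4)·D = 8x² − 24x − 12. Remainder: −3.

R = [-3], so D(x) is not a factor of P(x). no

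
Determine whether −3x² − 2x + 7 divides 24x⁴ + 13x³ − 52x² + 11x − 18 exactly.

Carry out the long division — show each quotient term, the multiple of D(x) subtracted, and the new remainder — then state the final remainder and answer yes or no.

R(x) = −4, so D(x) is not a factor of P(x). no

Step 1: lead(24x⁴ + 13x³ − 52x² + 11x − 18) ÷ lead(D) = 24x⁴ ÷ −3x² = −8x². Subtract (−8x²)·D = 24x⁴ + 16x³ − 56x². Remainder: −3x³ + 4x² + 11x − 18.
Step 2: lead(−3x³ + 4x² + 11x − 18) ÷ lead(D) = −3x³ ÷ −3x² = x. Subtract (x)·D = −3x³ − 2x² + 7x. Remainder: 6x² + 4x − 18.
Step 3: lead(6x² + 4x − 18) ÷ lead(D) = 6x² ÷ −3x² = −2. Subtract (−2)·D = 6x² + 4x − 14. Remainder: −4.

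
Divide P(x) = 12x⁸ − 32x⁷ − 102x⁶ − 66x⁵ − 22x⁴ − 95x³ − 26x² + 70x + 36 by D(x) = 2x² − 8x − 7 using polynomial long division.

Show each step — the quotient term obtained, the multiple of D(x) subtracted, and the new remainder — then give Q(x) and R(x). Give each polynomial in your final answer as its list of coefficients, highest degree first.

Step 1: lead(12x⁸ − 32x⁷ − 102x⁶ − 66x⁵ − 22x⁴ − 95x³ − 26x² + 70x + 36) ÷ lead(D) = 12x⁸ ÷ 2x² = 6x⁶. Subtract (6x⁶)·D = 12x⁸ − 48x⁷ − 42x⁶. Remainder: 16x⁷ − 60x⁶ − 66x⁵ − 22x⁴ − 95x³ − 26x² + 70x + 36.
Step 2: lead(16x⁷ − 60x⁶ − 66x⁵ − 22x⁴ − 95x³ − 26x² + 70x + 36) ÷ lead(D) = 16x⁷ ÷ 2x² = 8x⁵. Subtract (8x⁵)·D = 16x⁷ − 64x⁶ − 56x⁵. Remainder: 4x⁶ − 10x⁵ − 22x⁴ − 95x³ − 26x² + 70x + 36.
Step 3: lead(4x⁶ − 10x⁵ − 22x⁴ − 95x³ − 26x² + 70x + 36) ÷ lead(D) = 4x⁶ ÷ 2x² = 2x⁴. Subtract (2x⁴)·D = 4x⁶ − 16x⁵ − 14x⁴. Remainder: 6x⁵ − 8x⁴ − 95x³ − 26x² + 70x + 36.
Step 4: lead(6x⁵ − 8x⁴ − 95x³ − 26x² + 70x + 36) ÷ lead(D) = 6x⁵ ÷ 2x² = 3x³. Subtract (3x³)·D = 6x⁵ − 24x⁴ − 21x³. Remainder: 16x⁴ − 74x³ − 26x² + 70x + 36.
Step 5: lead(16x⁴ − 74x³ − 26x² + 70x + 36) ÷ lead(D) = 16x⁴ ÷ 2x² = 8x². Subtract (8x²)·D = 16x⁴ − 64x³ − 56x². Remainder: −10x³ + 30x² + 70x + 36.
Step 6: lead(−10x³ + 30x² + 70x + 36) ÷ lead(D) = −10x³ ÷ 2x² = −5x. Subtract (−5x)·D = −10x³ + 40x² + 35x. Remainder: −10x² + 35x + 36.
Step 7: lead(−10x² + 35x + 36) ÷ lead(D) = −10x² ÷ 2x² = −5. Subtract (−5)·D = −10x² + 40x + 35. Remainder: −5x + 1.

Q = [6, 8, 2, 3, 8, -5, -5]; R = [-5, 1]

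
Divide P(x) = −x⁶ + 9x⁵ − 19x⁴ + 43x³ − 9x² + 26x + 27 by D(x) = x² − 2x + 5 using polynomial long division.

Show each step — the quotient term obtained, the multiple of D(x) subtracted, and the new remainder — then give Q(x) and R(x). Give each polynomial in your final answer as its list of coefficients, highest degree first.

Step 1: lead(−x⁶ + 9x⁵ − 19x⁴ + 43x³ − 9x² + 26x + 27) ÷ lead(D) = −x⁶ ÷ x² = −x⁴. Subtract (−x⁴)·D = −x⁶ + 2x⁵ − 5x⁴. Remainder: 7x⁵ − 14x⁴ + 43x³ − 9x² + 26x + 27.
Step 2: lead(7x⁵ − 14x⁴ + 43x³ − 9x² + 26x + 27) ÷ lead(D) = 7x⁵ ÷ x² = 7x³. Subtract (7x³)·D = 7x⁵ − 14x⁴ + 35x³. Remainder: 8x³ − 9x² + 26x + 27.
Step 3: lead(8x³ − 9x² + 26x + 27) ÷ lead(D) = 8x³ ÷ x² = 8x. Subtract (8x)·D = 8x³ − 16x² + 40x. Remainder: 7x² − 14x + 27.
Step 4: lead(7x² − 14x + 27) ÷ lead(D) = 7x² ÷ x² = 7. Subtract (7)·D = 7x² − 14x + 35. Remainder: −8.

Q = [-1, 7, 0, 8, 7]; R = [-8]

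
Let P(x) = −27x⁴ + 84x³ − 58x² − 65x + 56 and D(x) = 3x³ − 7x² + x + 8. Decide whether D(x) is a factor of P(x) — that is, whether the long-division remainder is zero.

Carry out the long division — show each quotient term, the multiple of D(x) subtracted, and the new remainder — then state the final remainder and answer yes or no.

Step 1: lead(−27x⁴ + 84x³ − 58x² − 65x + 56) ÷ lead(D) = −27x⁴ ÷ 3x³ = −9x. Subtract (−9x)·D = −27x⁴ + 63x³ − 9x² − 72x. Remainder: 21x³ − 49x² + 7x + 56.
Step 2: lead(21x³ − 49x² + 7x + 56) ÷ lead(D) = 21x³ ÷ 3x³ = 7. Subtract (7)·D = 21x³ − 49x² + 7x + 56. Remainder: 0.

R(x) = 0, so D(x) is a factor of P(x). yes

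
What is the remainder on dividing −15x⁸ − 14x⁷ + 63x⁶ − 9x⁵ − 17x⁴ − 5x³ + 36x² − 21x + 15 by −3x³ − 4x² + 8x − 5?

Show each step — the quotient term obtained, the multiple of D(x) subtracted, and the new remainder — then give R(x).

R(x) = 5

Step 1: lead(−15x⁸ − 14x⁷ + 63x⁶ − 9x⁵ − 17x⁴ − 5x³ + 36x² − 21x + 15) ÷ lead(D) = −15x⁸ ÷ −3x³ = 5x⁵. Subtract (5x⁵)·D = −15x⁸ − 20x⁷ + 40x⁶ − 25x⁵. Remainder: 6x⁷ + 23x⁶ + 16x⁵ − 17x⁴ − 5x³ + 36x² − 21x + 15.
Step 2: lead(6x⁷ + 23x⁶ + 16x⁵ − 17x⁴ − 5x³ + 36x² − 21x + 15) ÷ lead(D) = 6x⁷ ÷ −3x³ = −2x⁴. Subtract (−2x⁴)·D = 6x⁷ + 8x⁶ − 16x⁵ + 10x⁴. Remainder: 15x⁶ + 32x⁵ − 27x⁴ − 5x³ + 36x² − 21x + 15.
Step 3: lead(15x⁶ + 32x⁵ − 27x⁴ − 5x³ + 36x² − 21x + 15) ÷ lead(D) = 15x⁶ ÷ −3x³ = −5x³. Subtract (−5x³)·D = 15x⁶ + 20x⁵ − 40x⁴ + 25x³. Remainder: 12x⁵ + 13x⁴ − 30x³ + 36x² − 21x + 15.
Step 4: lead(12x⁵ + 13x⁴ − 30x³ + 36x² − 21x + 15) ÷ lead(D) = 12x⁵ ÷ −3x³ = −4x². Subtract (−4x²)·D = 12x⁵ + 16x⁴ − 32x³ + 20x². Remainder: −3x⁴ + 2x³ + 16x² − 21x + 15.
Step 5: lead(−3x⁴ + 2x³ + 16x² − 21x + 15) ÷ lead(D) = −3x⁴ ÷ −3x³ = x. Subtract (x)·D = −3x⁴ − 4x³ + 8x² − 5x. Remainder: 6x³ + 8x² − 16x + 15.
Step 6: lead(6x³ + 8x² − 16x + 15) ÷ lead(D) = 6x³ ÷ −3x³ = −2. Subtract (−2)·D = 6x³ + 8x² − 16x + 10. Remainder: 5.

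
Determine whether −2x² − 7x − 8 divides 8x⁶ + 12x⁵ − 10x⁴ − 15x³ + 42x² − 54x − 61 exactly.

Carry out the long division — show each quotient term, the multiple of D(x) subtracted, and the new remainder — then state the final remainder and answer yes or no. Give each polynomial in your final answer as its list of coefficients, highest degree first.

R = [-5, -5], so D(x) is not a factor of P(x). no

Step 1: lead(8x⁶ + 12x⁵ − 10x⁴ − 15x³ + 42x² − 54x − 61) ÷ lead(D) = 8x⁶ ÷ −2x² = −4x⁴. Subtract (−4x⁴)·D = 8x⁶ + 28x⁵ + 32x⁴. Remainder: −16x⁵ − 42x⁴ − 15x³ + 42x² − 54x − 61.
Step 2: lead(−16x⁵ − 42x⁴ − 15x³ + 42x² − 54x − 61) ÷ lead(D) = −16x⁵ ÷ −2x² = 8x³. Subtract (8x³)·D = −16x⁵ − 56x⁴ − 64x³. Remainder: 14x⁴ + 49x³ + 42x² − 54x − 61.
Step 3: lead(14x⁴ + 49x³ + 42x² − 54x − 61) ÷ lead(D) = 14x⁴ ÷ −2x² = −7x². Subtract (−7x²)·D = 14x⁴ + 49x³ + 56x². Remainder: −14x² − 54x − 61.
Step 4: lead(−14x² − 54x − 61) ÷ lead(D) = −14x² ÷ −2x² = 7. Subtract (7)·D = −14x² − 49x − 56. Remainder: −5x − 5.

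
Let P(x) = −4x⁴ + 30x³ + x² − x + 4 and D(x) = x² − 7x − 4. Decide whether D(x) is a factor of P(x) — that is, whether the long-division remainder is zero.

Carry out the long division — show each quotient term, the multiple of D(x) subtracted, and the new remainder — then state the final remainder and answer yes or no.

Step 1: lead(−4x⁴ + 30x³ + x² − x + 4) ÷ lead(D) = −4x⁴ ÷ x² = −4x². Subtract (−4x²)·D = −4x⁴ + 28x³ + 16x². Remainder: 2x³ − 15x² − x + 4.
Step 2: lead(2x³ − 15x² − x + 4) ÷ lead(D) = 2x³ ÷ x² = 2x. Subtract (2x)·D = 2x³ − 14x² − 8x. Remainder: −x² + 7x + 4.
Step 3: lead(−x² + 7x + 4) ÷ lead(D) = −x² ÷ x² = −1. Subtract (−1)·D = −x² + 7x + 4. Remainder: 0.

R(x) = 0, so D(x) is a factor of P(x). yes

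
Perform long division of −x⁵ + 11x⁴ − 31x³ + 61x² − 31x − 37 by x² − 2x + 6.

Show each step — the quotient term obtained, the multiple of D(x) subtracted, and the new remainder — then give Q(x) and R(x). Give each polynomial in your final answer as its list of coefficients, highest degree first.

Step 1: lead(−x⁵ + 11x⁴ − 31x³ + 61x² − 31x − 37) ÷ lead(D) = −x⁵ ÷ x² = −x³. Subtract (−x³)·D = −x⁵ + 2x⁴ − 6x³. Remainder: 9x⁴ − 25x³ + 61x² − 31x − 37.
Step 2: lead(9x⁴ − 25x³ + 61x² − 31x − 37) ÷ lead(D) = 9x⁴ ÷ x² = 9x². Subtract (9x²)·D = 9x⁴ − 18x³ + 54x². Remainder: −7x³ + 7x² − 31x − 37.
Step 3: lead(−7x³ + 7x² − 31x − 37) ÷ lead(D) = −7x³ ÷ x² = −7x. Subtract (−7x)·D = −7x³ + 14x² − 42x. Remainder: −7x² + 11x − 37.
Step 4: lead(−7x² + 11x − 37) ÷ lead(D) = −7x² ÷ x² = −7. Subtract (−7)·D = −7x² + 14x − 42. Remainder: −3x + 5.

Q = [-1, 9, -7, -7]; R = [-3, 5]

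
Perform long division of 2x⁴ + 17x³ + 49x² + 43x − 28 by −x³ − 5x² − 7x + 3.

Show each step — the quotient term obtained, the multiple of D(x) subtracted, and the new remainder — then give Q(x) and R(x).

Q(x) = −2x − 7; R(x) = −7

Step 1: lead(2x⁴ + 17x³ + 49x² + 43x − 28) ÷ lead(D) = 2x⁴ ÷ −x³ = −2x. Subtract (−2x)·D = 2x⁴ + 10x³ + 14x² − 6x. Remainder: 7x³ + 35x² + 49x − 28.
Step 2: lead(7x³ + 35x² + 49x − 28) ÷ lead(D) = 7x³ ÷ −x³ = −7. Subtract (−7)·D = 7x³ + 35x² + 49x − 21. Remainder: −7.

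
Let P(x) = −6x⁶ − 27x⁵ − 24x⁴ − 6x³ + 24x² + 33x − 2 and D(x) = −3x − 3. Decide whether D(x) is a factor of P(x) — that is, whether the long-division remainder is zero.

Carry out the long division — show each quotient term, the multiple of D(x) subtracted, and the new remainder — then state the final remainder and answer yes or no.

R(x) = −8, so D(x) is not a factor of P(x). no

Step 1: lead(−6x⁶ − 27x⁵ − 24x⁴ − 6x³ + 24x² + 33x − 2) ÷ lead(D) = −6x⁶ ÷ −3x = 2x⁵. Subtract (2x⁵)·D = −6x⁶ − 6x⁵. Remainder: −21x⁵ − 24x⁴ − 6x³ + 24x² + 33x − 2.
Step 2: lead(−21x⁵ − 24x⁴ − 6x³ + 24x² + 33x − 2) ÷ lead(D) = −21x⁵ ÷ −3x = 7x⁴. Subtract (7x⁴)·D = −21x⁵ − 21x⁴. Remainder: −3x⁴ − 6x³ + 24x² + 33x − 2.
Step 3: lead(−3x⁴ − 6x³ + 24x² + 33x − 2) ÷ lead(D) = −3x⁴ ÷ −3x = x³. Subtract (x³)·D = −3x⁴ − 3x³. Remainder: −3x³ + 24x² + 33x − 2.
Step 4: lead(−3x³ + 24x² + 33x − 2) ÷ lead(D) = −3x³ ÷ −3x = x². Subtract (x²)·D = −3x³ − 3x². Remainder: 27x² + 33x − 2.
Step 5: lead(27x² + 33x − 2) ÷ lead(D) = 27x² ÷ −3x = −9x. Subtract (−9x)·D = 27x² + 27x. Remainder: 6x − 2.
Step 6: lead(6x − 2) ÷ lead(D) = 6x ÷ −3x = −2. Subtract (−2)·D = 6x + 6. Remainder: −8.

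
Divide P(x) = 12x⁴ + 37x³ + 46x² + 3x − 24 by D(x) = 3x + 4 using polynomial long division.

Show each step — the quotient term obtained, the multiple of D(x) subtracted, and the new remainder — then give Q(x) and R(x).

Q(x) = 4x³ + 7x² + 6x − 7; R(x) = 4

Step 1: lead(12x⁴ + 37x³ + 46x² + 3x − 24) ÷ lead(D) = 12x⁴ ÷ 3x = 4x³. Subtract (4x³)·D = 12x⁴ + 16x³. Remainder: 21x³ + 46x² + 3x − 24.
Step 2: lead(21x³ + 46x² + 3x − 24) ÷ lead(D) = 21x³ ÷ 3x = 7x². Subtract (7x²)·D = 21x³ + 28x². Remainder: 18x² + 3x − 24.
Step 3: lead(18x² + 3x − 24) ÷ lead(D) = 18x² ÷ 3x = 6x. Subtract (6x)·D = 18x² + 24x. Remainder: −21x − 24.
Step 4: lead(−21x − 24) ÷ lead(D) = −21x ÷ 3x = −7. Subtract (−7)·D = −21x − 28. Remainder: 4.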